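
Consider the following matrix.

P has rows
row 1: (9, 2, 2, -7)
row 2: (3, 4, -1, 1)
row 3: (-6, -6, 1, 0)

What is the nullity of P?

Row reduce to echelon form.
R2 ← R2 − (1/3)·R1: [0, 10/3, -5/3, 10/3]
R3 ← R3 + (2/3)·R1: [0, -14/3, 7/3, -14/3]
R3 ← R3 + (7/5)·R2: [0, 0, 0, 0]
2 nonzero rows, so rank(P) = 2.
P has 4 columns; by rank–nullity, nullity = 4 − 2 = 2.

2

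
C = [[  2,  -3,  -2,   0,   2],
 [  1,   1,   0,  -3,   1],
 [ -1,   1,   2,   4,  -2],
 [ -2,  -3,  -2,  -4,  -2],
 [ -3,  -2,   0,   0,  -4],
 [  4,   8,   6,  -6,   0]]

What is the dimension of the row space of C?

Row reduce to echelon form.
R2 ← R2 − (1/2)·R1: [0, 5/2, 1, -3, 0]
R3 ← R3 + (1/2)·R1: [0, -1/2, 1, 4, -1]
R4 ← R4 + R1: [0, -6, -4, -4, 0]
R5 ← R5 + (3/2)·R1: [0, -13/2, -3, 0, -1]
R6 ← R6 − (2)·R1: [0, 14, 10, -6, -4]
R3 ← R3 + (1/5)·R2: [0, 0, 6/5, 17/5, -1]
R4 ← R4 + (12/5)·R2: [0, 0, -8/5, -56/5, 0]
R5 ← R5 + (13/5)·R2: [0, 0, -2/5, -39/5, -1]
R6 ← R6 − (28/5)·R2: [0, 0, 22/5, 54/5, -4]
R4 ← R4 + (4/3)·R3: [0, 0, 0, -20/3, -4/3]
R5 ← R5 + (1/3)·R3: [0, 0, 0, -20/3, -4/3]
R6 ← R6 − (11/3)·R3: [0, 0, 0, -5/3, -1/3]
R5 ← R5 − R4: [0, 0, 0, 0, 0]
R6 ← R6 − (1/4)·R4: [0, 0, 0, 0, 0]
Echelon form has 4 nonzero rows, so rank(C) = 4.
The row space has dimension equal to the rank: 4.

4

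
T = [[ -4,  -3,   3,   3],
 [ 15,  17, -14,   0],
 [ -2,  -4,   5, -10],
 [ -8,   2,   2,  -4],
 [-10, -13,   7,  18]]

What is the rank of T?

4

Row reduce to echelon form.
R2 ← R2 + (15/4)·R1: [0, 23/4, -11/4, 45/4]
R3 ← R3 − (1/2)·R1: [0, -5/2, 7/2, -23/2]
R4 ← R4 − (2)·R1: [0, 8, -4, -10]
R5 ← R5 − (5/2)·R1: [0, -11/2, -1/2, 21/2]
R3 ← R3 + (10/23)·R2: [0, 0, 53/23, -152/23]
R4 ← R4 − (32/23)·R2: [0, 0, -4/23, -590/23]
R5 ← R5 + (22/23)·R2: [0, 0, -72/23, 489/23]
R4 ← R4 + (4/53)·R3: [0, 0, 0, -1386/53]
R5 ← R5 + (72/53)·R3: [0, 0, 0, 651/53]
R5 ← R5 + (31/66)·R4: [0, 0, 0, 0]
Echelon form has 4 nonzero rows, so rank(T) = 4.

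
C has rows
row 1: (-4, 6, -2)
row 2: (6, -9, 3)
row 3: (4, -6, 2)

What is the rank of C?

Row reduce to echelon form.
R2 ← R2 + (3/2)·R1: [0, 0, 0]
R3 ← R3 + R1: [0, 0, 0]
Echelon form has 1 nonzero row, so rank(C) = 1.

1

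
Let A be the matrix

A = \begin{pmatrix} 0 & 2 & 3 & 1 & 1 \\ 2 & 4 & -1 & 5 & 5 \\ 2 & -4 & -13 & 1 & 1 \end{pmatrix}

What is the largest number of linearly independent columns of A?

2

Row reduce to echelon form.
Swap R1 ↔ R2
R3 ← R3 − R1: [0, -8, -12, -4, -4]
R3 ← R3 + (4)·R2: [0, 0, 0, 0, 0]
Echelon form has 2 nonzero rows, so rank(A) = 2.
The rank gives the maximum number of linearly independent columns: 2.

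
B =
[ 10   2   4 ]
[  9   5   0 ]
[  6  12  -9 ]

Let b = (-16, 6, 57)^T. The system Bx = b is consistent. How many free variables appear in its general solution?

0

Row reduce the augmented matrix [B | b].
R2 ← R2 − (9/10)·R1: [0, 16/5, -18/5, 102/5]
R3 ← R3 − (3/5)·R1: [0, 54/5, -57/5, 333/5]
R3 ← R3 − (27/8)·R2: [0, 0, 3/4, -9/4]
The echelon form has 3 nonzero rows, and every pivot lies in the first 3 columns, so rank(B) = rank([B|b]) = 3.
The system is consistent.
Free variables = (unknowns) − (rank) = 3 − 3 = 0.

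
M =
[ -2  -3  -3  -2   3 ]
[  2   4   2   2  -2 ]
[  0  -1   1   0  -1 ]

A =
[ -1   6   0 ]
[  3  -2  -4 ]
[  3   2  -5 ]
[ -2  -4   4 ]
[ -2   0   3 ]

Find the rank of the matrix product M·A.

First compute MA:
[[-18,  -4,  28],
 [ 16,   0, -24],
 [  2,   4,  -4]]
Now row reduce the product.
R2 ← R2 + (8/9)·R1: [0, -32/9, 8/9]
R3 ← R3 + (1/9)·R1: [0, 32/9, -8/9]
R3 ← R3 + R2: [0, 0, 0]
2 nonzero rows, so rank(MA) = 2.

2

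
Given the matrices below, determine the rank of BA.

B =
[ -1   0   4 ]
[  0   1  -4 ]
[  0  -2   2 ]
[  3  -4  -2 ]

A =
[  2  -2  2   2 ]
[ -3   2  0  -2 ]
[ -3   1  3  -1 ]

First compute BA:
[[-14,   6,  10,  -6],
 [  9,  -2, -12,   2],
 [  0,  -2,   6,   2],
 [ 24, -16,   0,  16]]
Now row reduce the product.
R2 ← R2 + (9/14)·R1: [0, 13/7, -39/7, -13/7]
R4 ← R4 + (12/7)·R1: [0, -40/7, 120/7, 40/7]
R3 ← R3 + (14/13)·R2: [0, 0, 0, 0]
R4 ← R4 + (40/13)·R2: [0, 0, 0, 0]
2 nonzero rows, so rank(BA) = 2.

2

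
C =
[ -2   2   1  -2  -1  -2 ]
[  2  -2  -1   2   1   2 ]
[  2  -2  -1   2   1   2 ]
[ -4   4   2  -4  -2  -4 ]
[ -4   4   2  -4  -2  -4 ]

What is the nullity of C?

Row reduce to echelon form.
R2 ← R2 + R1: [0, 0, 0, 0, 0, 0]
R3 ← R3 + R1: [0, 0, 0, 0, 0, 0]
R4 ← R4 − (2)·R1: [0, 0, 0, 0, 0, 0]
R5 ← R5 − (2)·R1: [0, 0, 0, 0, 0, 0]
1 nonzero row, so rank(C) = 1.
C has 6 columns; by rank–nullity, nullity = 6 − 1 = 5.

5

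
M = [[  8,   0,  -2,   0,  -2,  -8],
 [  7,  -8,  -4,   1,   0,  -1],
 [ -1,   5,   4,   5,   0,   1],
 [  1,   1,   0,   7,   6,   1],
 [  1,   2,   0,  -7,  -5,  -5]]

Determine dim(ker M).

Row reduce to echelon form.
R2 ← R2 − (7/8)·R1: [0, -8, -9/4, 1, 7/4, 6]
R3 ← R3 + (1/8)·R1: [0, 5, 15/4, 5, -1/4, 0]
R4 ← R4 − (1/8)·R1: [0, 1, 1/4, 7, 25/4, 2]
R5 ← R5 − (1/8)·R1: [0, 2, 1/4, -7, -19/4, -4]
R3 ← R3 + (5/8)·R2: [0, 0, 75/32, 45/8, 27/32, 15/4]
R4 ← R4 + (1/8)·R2: [0, 0, -1/32, 57/8, 207/32, 11/4]
R5 ← R5 + (1/4)·R2: [0, 0, -5/16, -27/4, -69/16, -5/2]
R4 ← R4 + (1/75)·R3: [0, 0, 0, 36/5, 162/25, 14/5]
R5 ← R5 + (2/15)·R3: [0, 0, 0, -6, -21/5, -2]
R5 ← R5 + (5/6)·R4: [0, 0, 0, 0, 6/5, 1/3]
5 nonzero rows, so rank(M) = 5.
M has 6 columns; by rank–nullity, nullity = 6 − 5 = 1.

1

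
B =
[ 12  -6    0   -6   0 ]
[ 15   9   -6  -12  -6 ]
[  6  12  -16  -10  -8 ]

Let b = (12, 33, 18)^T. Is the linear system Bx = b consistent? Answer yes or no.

Row reduce the augmented matrix [B | b].
R2 ← R2 − (5/4)·R1: [0, 33/2, -6, -9/2, -6, 18]
R3 ← R3 − (1/2)·R1: [0, 15, -16, -7, -8, 12]
R3 ← R3 − (10/11)·R2: [0, 0, -116/11, -32/11, -28/11, -48/11]
The echelon form has 3 nonzero rows, and every pivot lies in the first 5 columns, so rank(B) = rank([B|b]) = 3.
The system is consistent.

yes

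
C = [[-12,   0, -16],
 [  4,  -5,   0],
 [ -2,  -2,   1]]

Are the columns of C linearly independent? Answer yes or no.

Row reduce C to echelon form.
R2 ← R2 + (1/3)·R1: [0, -5, -16/3]
R3 ← R3 − (1/6)·R1: [0, -2, 11/3]
R3 ← R3 − (2/5)·R2: [0, 0, 29/5]
3 pivots among 3 columns.
Every column is a pivot column, so the columns are linearly independent.

yes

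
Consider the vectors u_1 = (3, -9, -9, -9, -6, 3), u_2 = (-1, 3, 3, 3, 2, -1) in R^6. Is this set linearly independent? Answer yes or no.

no

Form the matrix with these vectors as rows and row reduce.
R2 ← R2 + (1/3)·R1: [0, 0, 0, 0, 0, 0]
1 nonzero row, so the 2 vectors span a space of dimension 1.
Since 1 < 2, the vectors are linearly dependent.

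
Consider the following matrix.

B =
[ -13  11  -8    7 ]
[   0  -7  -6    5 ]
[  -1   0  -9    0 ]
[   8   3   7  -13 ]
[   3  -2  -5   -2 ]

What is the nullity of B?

0

Row reduce to echelon form.
R3 ← R3 − (1/13)·R1: [0, -11/13, -109/13, -7/13]
R4 ← R4 + (8/13)·R1: [0, 127/13, 27/13, -113/13]
R5 ← R5 + (3/13)·R1: [0, 7/13, -89/13, -5/13]
R3 ← R3 − (11/91)·R2: [0, 0, -697/91, -8/7]
R4 ← R4 + (127/91)·R2: [0, 0, -573/91, -12/7]
R5 ← R5 + (1/13)·R2: [0, 0, -95/13, 0]
R4 ← R4 − (573/697)·R3: [0, 0, 0, -540/697]
R5 ← R5 − (665/697)·R3: [0, 0, 0, 760/697]
R5 ← R5 + (38/27)·R4: [0, 0, 0, 0]
4 nonzero rows, so rank(B) = 4.
B has 4 columns; by rank–nullity, nullity = 4 − 4 = 0.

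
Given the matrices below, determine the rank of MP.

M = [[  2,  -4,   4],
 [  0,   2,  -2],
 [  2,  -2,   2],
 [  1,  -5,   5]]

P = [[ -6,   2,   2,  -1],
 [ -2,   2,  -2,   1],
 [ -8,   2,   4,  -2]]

First compute MP:
[[-36,   4,  28, -14],
 [ 12,   0, -12,   6],
 [-24,   4,  16,  -8],
 [-36,   2,  32, -16]]
Now row reduce the product.
R2 ← R2 + (1/3)·R1: [0, 4/3, -8/3, 4/3]
R3 ← R3 − (2/3)·R1: [0, 4/3, -8/3, 4/3]
R4 ← R4 − R1: [0, -2, 4, -2]
R3 ← R3 − R2: [0, 0, 0, 0]
R4 ← R4 + (3/2)·R2: [0, 0, 0, 0]
2 nonzero rows, so rank(MP) = 2.

2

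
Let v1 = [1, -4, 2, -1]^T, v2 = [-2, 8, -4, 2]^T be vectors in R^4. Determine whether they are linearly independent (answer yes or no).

Form the matrix with these vectors as rows and row reduce.
R2 ← R2 + (2)·R1: [0, 0, 0, 0]
1 nonzero row, so the 2 vectors span a space of dimension 1.
Since 1 < 2, the vectors are linearly dependent.

no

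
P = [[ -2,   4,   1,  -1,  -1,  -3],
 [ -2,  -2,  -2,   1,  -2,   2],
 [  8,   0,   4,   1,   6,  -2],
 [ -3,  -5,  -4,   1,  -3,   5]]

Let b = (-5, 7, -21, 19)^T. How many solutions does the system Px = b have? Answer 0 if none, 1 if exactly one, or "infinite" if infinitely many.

Row reduce the augmented matrix [P | b].
R2 ← R2 − R1: [0, -6, -3, 2, -1, 5, 12]
R3 ← R3 + (4)·R1: [0, 16, 8, -3, 2, -14, -41]
R4 ← R4 − (3/2)·R1: [0, -11, -11/2, 5/2, -3/2, 19/2, 53/2]
R3 ← R3 + (8/3)·R2: [0, 0, 0, 7/3, -2/3, -2/3, -9]
R4 ← R4 − (11/6)·R2: [0, 0, 0, -7/6, 1/3, 1/3, 9/2]
R4 ← R4 + (1/2)·R3: [0, 0, 0, 0, 0, 0, 0]
The echelon form has 3 nonzero rows, and every pivot lies in the first 6 columns, so rank(P) = rank([P|b]) = 3.
The system is consistent.
rank = 3 < 6 unknowns, so there are infinitely many solutions.

infinite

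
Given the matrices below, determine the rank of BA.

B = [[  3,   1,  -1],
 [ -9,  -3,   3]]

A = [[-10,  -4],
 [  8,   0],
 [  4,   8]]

First compute BA:
[[-26, -20],
 [ 78,  60]]
Now row reduce the product.
R2 ← R2 + (3)·R1: [0, 0]
1 nonzero row, so rank(BA) = 1.

1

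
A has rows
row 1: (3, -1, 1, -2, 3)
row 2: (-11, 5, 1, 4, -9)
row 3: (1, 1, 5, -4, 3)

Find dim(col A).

Row reduce to echelon form.
R2 ← R2 + (11/3)·R1: [0, 4/3, 14/3, -10/3, 2]
R3 ← R3 − (1/3)·R1: [0, 4/3, 14/3, -10/3, 2]
R3 ← R3 − R2: [0, 0, 0, 0, 0]
Echelon form has 2 nonzero rows, so rank(A) = 2.
The column space has dimension equal to the rank: 2.

2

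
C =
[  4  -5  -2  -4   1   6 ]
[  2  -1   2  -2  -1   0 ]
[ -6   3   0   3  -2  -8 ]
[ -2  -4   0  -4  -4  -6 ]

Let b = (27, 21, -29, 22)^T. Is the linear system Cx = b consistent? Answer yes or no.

yes

Row reduce the augmented matrix [C | b].
R2 ← R2 − (1/2)·R1: [0, 3/2, 3, 0, -3/2, -3, 15/2]
R3 ← R3 + (3/2)·R1: [0, -9/2, -3, -3, -1/2, 1, 23/2]
R4 ← R4 + (1/2)·R1: [0, -13/2, -1, -6, -7/2, -3, 71/2]
R3 ← R3 + (3)·R2: [0, 0, 6, -3, -5, -8, 34]
R4 ← R4 + (13/3)·R2: [0, 0, 12, -6, -10, -16, 68]
R4 ← R4 − (2)·R3: [0, 0, 0, 0, 0, 0, 0]
The echelon form has 3 nonzero rows, and every pivot lies in the first 6 columns, so rank(C) = rank([C|b]) = 3.
The system is consistent.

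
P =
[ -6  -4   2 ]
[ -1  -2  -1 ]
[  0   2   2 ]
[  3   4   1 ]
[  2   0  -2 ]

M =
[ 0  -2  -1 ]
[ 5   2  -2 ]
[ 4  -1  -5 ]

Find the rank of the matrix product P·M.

First compute PM:
[[-12,   2,   4],
 [-14,  -1,  10],
 [ 18,   2, -14],
 [ 24,   1, -16],
 [ -8,  -2,   8]]
Now row reduce the product.
R2 ← R2 − (7/6)·R1: [0, -10/3, 16/3]
R3 ← R3 + (3/2)·R1: [0, 5, -8]
R4 ← R4 + (2)·R1: [0, 5, -8]
R5 ← R5 − (2/3)·R1: [0, -10/3, 16/3]
R3 ← R3 + (3/2)·R2: [0, 0, 0]
R4 ← R4 + (3/2)·R2: [0, 0, 0]
R5 ← R5 − R2: [0, 0, 0]
2 nonzero rows, so rank(PM) = 2.

2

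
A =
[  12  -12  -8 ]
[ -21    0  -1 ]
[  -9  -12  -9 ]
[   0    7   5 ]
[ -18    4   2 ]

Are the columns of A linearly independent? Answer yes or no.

Row reduce A to echelon form.
R2 ← R2 + (7/4)·R1: [0, -21, -15]
R3 ← R3 + (3/4)·R1: [0, -21, -15]
R5 ← R5 + (3/2)·R1: [0, -14, -10]
R3 ← R3 − R2: [0, 0, 0]
R4 ← R4 + (1/3)·R2: [0, 0, 0]
R5 ← R5 − (2/3)·R2: [0, 0, 0]
2 pivots among 3 columns.
Only 2 < 3 pivot columns, so the columns are linearly dependent.

no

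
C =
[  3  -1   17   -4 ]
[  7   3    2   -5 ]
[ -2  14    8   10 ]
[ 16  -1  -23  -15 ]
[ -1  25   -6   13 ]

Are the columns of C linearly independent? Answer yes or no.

Row reduce C to echelon form.
R2 ← R2 − (7/3)·R1: [0, 16/3, -113/3, 13/3]
R3 ← R3 + (2/3)·R1: [0, 40/3, 58/3, 22/3]
R4 ← R4 − (16/3)·R1: [0, 13/3, -341/3, 19/3]
R5 ← R5 + (1/3)·R1: [0, 74/3, -1/3, 35/3]
R3 ← R3 − (5/2)·R2: [0, 0, 227/2, -7/2]
R4 ← R4 − (13/16)·R2: [0, 0, -1329/16, 45/16]
R5 ← R5 − (37/8)·R2: [0, 0, 1391/8, -67/8]
R4 ← R4 + (1329/1816)·R3: [0, 0, 0, 57/227]
R5 ← R5 − (1391/908)·R3: [0, 0, 0, -684/227]
R5 ← R5 + (12)·R4: [0, 0, 0, 0]
4 pivots among 4 columns.
Every column is a pivot column, so the columns are linearly independent.

yes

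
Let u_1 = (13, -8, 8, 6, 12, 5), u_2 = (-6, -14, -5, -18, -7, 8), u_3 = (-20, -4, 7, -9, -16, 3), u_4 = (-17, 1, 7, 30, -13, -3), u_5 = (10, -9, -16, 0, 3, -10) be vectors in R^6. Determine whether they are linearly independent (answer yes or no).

Form the matrix with these vectors as rows and row reduce.
R2 ← R2 + (6/13)·R1: [0, -230/13, -17/13, -198/13, -19/13, 134/13]
R3 ← R3 + (20/13)·R1: [0, -212/13, 251/13, 3/13, 32/13, 139/13]
R4 ← R4 + (17/13)·R1: [0, -123/13, 227/13, 492/13, 35/13, 46/13]
R5 ← R5 − (10/13)·R1: [0, -37/13, -288/13, -60/13, -81/13, -180/13]
R3 ← R3 − (106/115)·R2: [0, 0, 2359/115, 1641/115, 438/115, 137/115]
R4 ← R4 − (123/230)·R2: [0, 0, 4177/230, 5289/115, 799/230, -227/115]
R5 ← R5 − (37/230)·R2: [0, 0, -5047/230, -249/115, -1379/230, -1783/115]
R4 ← R4 − (4177/4718)·R3: [0, 0, 0, 157383/4718, 481/4718, -14289/4718]
R5 ← R5 + (721/674)·R3: [0, 0, 0, 8829/674, -1295/674, -9591/674]
R5 ← R5 − (763/1943)·R4: [0, 0, 0, 0, -3811/1943, -25338/1943]
5 nonzero rows, so the 5 vectors span a space of dimension 5.
Since 5 = 5, the vectors are linearly independent.

yes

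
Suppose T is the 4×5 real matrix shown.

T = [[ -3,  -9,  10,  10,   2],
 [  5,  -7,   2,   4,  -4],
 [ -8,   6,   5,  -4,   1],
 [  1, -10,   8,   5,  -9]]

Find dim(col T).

Row reduce to echelon form.
R2 ← R2 + (5/3)·R1: [0, -22, 56/3, 62/3, -2/3]
R3 ← R3 − (8/3)·R1: [0, 30, -65/3, -92/3, -13/3]
R4 ← R4 + (1/3)·R1: [0, -13, 34/3, 25/3, -25/3]
R3 ← R3 + (15/11)·R2: [0, 0, 125/33, -82/33, -173/33]
R4 ← R4 − (13/22)·R2: [0, 0, 10/33, -128/33, -262/33]
R4 ← R4 − (2/25)·R3: [0, 0, 0, -92/25, -188/25]
Echelon form has 4 nonzero rows, so rank(T) = 4.
The column space has dimension equal to the rank: 4.

4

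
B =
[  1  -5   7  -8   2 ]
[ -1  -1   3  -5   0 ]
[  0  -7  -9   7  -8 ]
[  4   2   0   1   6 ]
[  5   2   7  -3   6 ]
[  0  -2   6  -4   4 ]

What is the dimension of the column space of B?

Row reduce to echelon form.
R2 ← R2 + R1: [0, -6, 10, -13, 2]
R4 ← R4 − (4)·R1: [0, 22, -28, 33, -2]
R5 ← R5 − (5)·R1: [0, 27, -28, 37, -4]
R3 ← R3 − (7/6)·R2: [0, 0, -62/3, 133/6, -31/3]
R4 ← R4 + (11/3)·R2: [0, 0, 26/3, -44/3, 16/3]
R5 ← R5 + (9/2)·R2: [0, 0, 17, -43/2, 5]
R6 ← R6 − (1/3)·R2: [0, 0, 8/3, 1/3, 10/3]
R4 ← R4 + (13/31)·R3: [0, 0, 0, -333/62, 1]
R5 ← R5 + (51/62)·R3: [0, 0, 0, -405/124, -7/2]
R6 ← R6 + (4/31)·R3: [0, 0, 0, 99/31, 2]
R5 ← R5 − (45/74)·R4: [0, 0, 0, 0, -152/37]
R6 ← R6 + (22/37)·R4: [0, 0, 0, 0, 96/37]
R6 ← R6 + (12/19)·R5: [0, 0, 0, 0, 0]
Echelon form has 5 nonzero rows, so rank(B) = 5.
The column space has dimension equal to the rank: 5.

5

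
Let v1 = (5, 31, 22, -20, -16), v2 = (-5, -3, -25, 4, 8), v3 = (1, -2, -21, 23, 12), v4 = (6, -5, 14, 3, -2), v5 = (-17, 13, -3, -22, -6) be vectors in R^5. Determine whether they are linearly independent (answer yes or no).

Form the matrix with these vectors as rows and row reduce.
R2 ← R2 + R1: [0, 28, -3, -16, -8]
R3 ← R3 − (1/5)·R1: [0, -41/5, -127/5, 27, 76/5]
R4 ← R4 − (6/5)·R1: [0, -211/5, -62/5, 27, 86/5]
R5 ← R5 + (17/5)·R1: [0, 592/5, 359/5, -90, -302/5]
R3 ← R3 + (41/140)·R2: [0, 0, -3679/140, 781/35, 90/7]
R4 ← R4 + (211/140)·R2: [0, 0, -2369/140, 101/35, 36/7]
R5 ← R5 − (148/35)·R2: [0, 0, 2957/35, -782/35, -186/7]
R4 ← R4 − (2369/3679)·R3: [0, 0, 0, -42246/3679, -11538/3679]
R5 ← R5 + (11828/3679)·R3: [0, 0, 0, 181734/3679, 54318/3679]
R5 ← R5 + (30289/7041)·R4: [0, 0, 0, 0, 2988/2347]
5 nonzero rows, so the 5 vectors span a space of dimension 5.
Since 5 = 5, the vectors are linearly independent.

yes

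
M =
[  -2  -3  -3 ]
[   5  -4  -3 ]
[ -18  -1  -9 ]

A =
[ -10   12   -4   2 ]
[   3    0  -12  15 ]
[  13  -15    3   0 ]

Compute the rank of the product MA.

First compute MA:
[[-28,  21,  35, -49],
 [-101, 105,  19, -50],
 [ 60, -81,  57, -51]]
Now row reduce the product.
R2 ← R2 − (101/28)·R1: [0, 117/4, -429/4, 507/4]
R3 ← R3 + (15/7)·R1: [0, -36, 132, -156]
R3 ← R3 + (16/13)·R2: [0, 0, 0, 0]
2 nonzero rows, so rank(MA) = 2.

2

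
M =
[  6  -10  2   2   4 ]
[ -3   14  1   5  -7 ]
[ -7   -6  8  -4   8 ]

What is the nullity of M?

2

Row reduce to echelon form.
R2 ← R2 + (1/2)·R1: [0, 9, 2, 6, -5]
R3 ← R3 + (7/6)·R1: [0, -53/3, 31/3, -5/3, 38/3]
R3 ← R3 + (53/27)·R2: [0, 0, 385/27, 91/9, 77/27]
3 nonzero rows, so rank(M) = 3.
M has 5 columns; by rank–nullity, nullity = 5 − 3 = 2.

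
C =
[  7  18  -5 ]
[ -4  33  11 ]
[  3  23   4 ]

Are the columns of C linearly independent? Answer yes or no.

yes

Row reduce C to echelon form.
R2 ← R2 + (4/7)·R1: [0, 303/7, 57/7]
R3 ← R3 − (3/7)·R1: [0, 107/7, 43/7]
R3 ← R3 − (107/303)·R2: [0, 0, 330/101]
3 pivots among 3 columns.
Every column is a pivot column, so the columns are linearly independent.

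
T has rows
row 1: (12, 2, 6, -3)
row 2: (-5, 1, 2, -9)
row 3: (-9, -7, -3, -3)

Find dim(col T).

Row reduce to echelon form.
R2 ← R2 + (5/12)·R1: [0, 11/6, 9/2, -41/4]
R3 ← R3 + (3/4)·R1: [0, -11/2, 3/2, -21/4]
R3 ← R3 + (3)·R2: [0, 0, 15, -36]
Echelon form has 3 nonzero rows, so rank(T) = 3.
The column space has dimension equal to the rank: 3.

3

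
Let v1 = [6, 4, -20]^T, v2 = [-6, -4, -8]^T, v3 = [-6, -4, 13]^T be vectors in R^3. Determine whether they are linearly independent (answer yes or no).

Form the matrix with these vectors as rows and row reduce.
R2 ← R2 + R1: [0, 0, -28]
R3 ← R3 + R1: [0, 0, -7]
R3 ← R3 − (1/4)·R2: [0, 0, 0]
2 nonzero rows, so the 3 vectors span a space of dimension 2.
Since 2 < 3, the vectors are linearly dependent.

no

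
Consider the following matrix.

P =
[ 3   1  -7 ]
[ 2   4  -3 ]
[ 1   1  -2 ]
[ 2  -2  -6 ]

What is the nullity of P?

1

Row reduce to echelon form.
R2 ← R2 − (2/3)·R1: [0, 10/3, 5/3]
R3 ← R3 − (1/3)·R1: [0, 2/3, 1/3]
R4 ← R4 − (2/3)·R1: [0, -8/3, -4/3]
R3 ← R3 − (1/5)·R2: [0, 0, 0]
R4 ← R4 + (4/5)·R2: [0, 0, 0]
2 nonzero rows, so rank(P) = 2.
P has 3 columns; by rank–nullity, nullity = 3 − 2 = 1.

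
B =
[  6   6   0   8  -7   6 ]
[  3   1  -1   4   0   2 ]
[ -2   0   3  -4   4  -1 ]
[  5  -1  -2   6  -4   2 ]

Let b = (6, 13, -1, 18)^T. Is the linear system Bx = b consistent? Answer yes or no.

Row reduce the augmented matrix [B | b].
R2 ← R2 − (1/2)·R1: [0, -2, -1, 0, 7/2, -1, 10]
R3 ← R3 + (1/3)·R1: [0, 2, 3, -4/3, 5/3, 1, 1]
R4 ← R4 − (5/6)·R1: [0, -6, -2, -2/3, 11/6, -3, 13]
R3 ← R3 + R2: [0, 0, 2, -4/3, 31/6, 0, 11]
R4 ← R4 − (3)·R2: [0, 0, 1, -2/3, -26/3, 0, -17]
R4 ← R4 − (1/2)·R3: [0, 0, 0, 0, -45/4, 0, -45/2]
The echelon form has 4 nonzero rows, and every pivot lies in the first 6 columns, so rank(B) = rank([B|b]) = 4.
The system is consistent.

yes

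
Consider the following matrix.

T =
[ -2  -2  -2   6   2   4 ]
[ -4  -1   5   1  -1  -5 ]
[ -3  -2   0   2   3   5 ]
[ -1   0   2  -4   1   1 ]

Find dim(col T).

Row reduce to echelon form.
R2 ← R2 − (2)·R1: [0, 3, 9, -11, -5, -13]
R3 ← R3 − (3/2)·R1: [0, 1, 3, -7, 0, -1]
R4 ← R4 − (1/2)·R1: [0, 1, 3, -7, 0, -1]
R3 ← R3 − (1/3)·R2: [0, 0, 0, -10/3, 5/3, 10/3]
R4 ← R4 − (1/3)·R2: [0, 0, 0, -10/3, 5/3, 10/3]
R4 ← R4 − R3: [0, 0, 0, 0, 0, 0]
Echelon form has 3 nonzero rows, so rank(T) = 3.
The column space has dimension equal to the rank: 3.

3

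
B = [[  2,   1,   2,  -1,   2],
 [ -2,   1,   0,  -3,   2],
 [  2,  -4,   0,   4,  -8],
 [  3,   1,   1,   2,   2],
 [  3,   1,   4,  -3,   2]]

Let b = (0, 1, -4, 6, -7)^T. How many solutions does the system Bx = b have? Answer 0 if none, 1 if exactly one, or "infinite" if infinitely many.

0

Row reduce the augmented matrix [B | b].
R2 ← R2 + R1: [0, 2, 2, -4, 4, 1]
R3 ← R3 − R1: [0, -5, -2, 5, -10, -4]
R4 ← R4 − (3/2)·R1: [0, -1/2, -2, 7/2, -1, 6]
R5 ← R5 − (3/2)·R1: [0, -1/2, 1, -3/2, -1, -7]
R3 ← R3 + (5/2)·R2: [0, 0, 3, -5, 0, -3/2]
R4 ← R4 + (1/4)·R2: [0, 0, -3/2, 5/2, 0, 25/4]
R5 ← R5 + (1/4)·R2: [0, 0, 3/2, -5/2, 0, -27/4]
R4 ← R4 + (1/2)·R3: [0, 0, 0, 0, 0, 11/2]
R5 ← R5 − (1/2)·R3: [0, 0, 0, 0, 0, -6]
R5 ← R5 + (12/11)·R4: [0, 0, 0, 0, 0, 0]
The echelon form has 4 nonzero rows; the last pivot sits in the augmented column, so rank(B) = 3 but rank([B|b]) = 4.
Since the ranks differ, the system is inconsistent.
It has no solutions.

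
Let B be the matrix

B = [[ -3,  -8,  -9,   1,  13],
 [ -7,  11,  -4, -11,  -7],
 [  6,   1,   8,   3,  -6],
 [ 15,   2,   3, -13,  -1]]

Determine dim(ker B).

Row reduce to echelon form.
R2 ← R2 − (7/3)·R1: [0, 89/3, 17, -40/3, -112/3]
R3 ← R3 + (2)·R1: [0, -15, -10, 5, 20]
R4 ← R4 + (5)·R1: [0, -38, -42, -8, 64]
R3 ← R3 + (45/89)·R2: [0, 0, -125/89, -155/89, 100/89]
R4 ← R4 + (114/89)·R2: [0, 0, -1800/89, -2232/89, 1440/89]
R4 ← R4 − (72/5)·R3: [0, 0, 0, 0, 0]
3 nonzero rows, so rank(B) = 3.
B has 5 columns; by rank–nullity, nullity = 5 − 3 = 2.

2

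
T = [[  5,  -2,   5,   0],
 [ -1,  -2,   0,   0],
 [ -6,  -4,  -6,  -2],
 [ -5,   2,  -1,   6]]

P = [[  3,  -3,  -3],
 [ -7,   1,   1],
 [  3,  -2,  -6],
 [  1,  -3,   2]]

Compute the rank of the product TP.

First compute TP:
[[ 44, -27, -47],
 [ 11,   1,   1],
 [-10,  32,  46],
 [-26,   1,  35]]
Now row reduce the product.
R2 ← R2 − (1/4)·R1: [0, 31/4, 51/4]
R3 ← R3 + (5/22)·R1: [0, 569/22, 777/22]
R4 ← R4 + (13/22)·R1: [0, -329/22, 159/22]
R3 ← R3 − (1138/341)·R2: [0, 0, -2466/341]
R4 ← R4 + (658/341)·R2: [0, 0, 10854/341]
R4 ← R4 + (603/137)·R3: [0, 0, 0]
3 nonzero rows, so rank(TP) = 3.

3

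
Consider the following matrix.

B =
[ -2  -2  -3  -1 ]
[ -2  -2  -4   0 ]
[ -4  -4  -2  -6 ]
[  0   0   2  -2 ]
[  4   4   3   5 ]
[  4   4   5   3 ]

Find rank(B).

2

Row reduce to echelon form.
R2 ← R2 − R1: [0, 0, -1, 1]
R3 ← R3 − (2)·R1: [0, 0, 4, -4]
R5 ← R5 + (2)·R1: [0, 0, -3, 3]
R6 ← R6 + (2)·R1: [0, 0, -1, 1]
R3 ← R3 + (4)·R2: [0, 0, 0, 0]
R4 ← R4 + (2)·R2: [0, 0, 0, 0]
R5 ← R5 − (3)·R2: [0, 0, 0, 0]
R6 ← R6 − R2: [0, 0, 0, 0]
Echelon form has 2 nonzero rows, so rank(B) = 2.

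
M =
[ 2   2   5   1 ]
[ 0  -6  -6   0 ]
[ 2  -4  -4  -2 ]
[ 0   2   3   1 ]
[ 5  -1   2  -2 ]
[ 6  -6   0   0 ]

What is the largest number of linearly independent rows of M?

Row reduce to echelon form.
R3 ← R3 − R1: [0, -6, -9, -3]
R5 ← R5 − (5/2)·R1: [0, -6, -21/2, -9/2]
R6 ← R6 − (3)·R1: [0, -12, -15, -3]
R3 ← R3 − R2: [0, 0, -3, -3]
R4 ← R4 + (1/3)·R2: [0, 0, 1, 1]
R5 ← R5 − R2: [0, 0, -9/2, -9/2]
R6 ← R6 − (2)·R2: [0, 0, -3, -3]
R4 ← R4 + (1/3)·R3: [0, 0, 0, 0]
R5 ← R5 − (3/2)·R3: [0, 0, 0, 0]
R6 ← R6 − R3: [0, 0, 0, 0]
Echelon form has 3 nonzero rows, so rank(M) = 3.
The rank gives the maximum number of linearly independent rows: 3.

3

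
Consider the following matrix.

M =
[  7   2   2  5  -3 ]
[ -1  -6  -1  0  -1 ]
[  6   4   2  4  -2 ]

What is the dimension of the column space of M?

Row reduce to echelon form.
R2 ← R2 + (1/7)·R1: [0, -40/7, -5/7, 5/7, -10/7]
R3 ← R3 − (6/7)·R1: [0, 16/7, 2/7, -2/7, 4/7]
R3 ← R3 + (2/5)·R2: [0, 0, 0, 0, 0]
Echelon form has 2 nonzero rows, so rank(M) = 2.
The column space has dimension equal to the rank: 2.

2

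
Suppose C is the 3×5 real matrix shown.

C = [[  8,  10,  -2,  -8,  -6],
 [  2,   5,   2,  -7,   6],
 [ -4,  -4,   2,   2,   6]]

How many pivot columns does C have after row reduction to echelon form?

Row reduce to echelon form.
R2 ← R2 − (1/4)·R1: [0, 5/2, 5/2, -5, 15/2]
R3 ← R3 + (1/2)·R1: [0, 1, 1, -2, 3]
R3 ← R3 − (2/5)·R2: [0, 0, 0, 0, 0]
Echelon form has 2 nonzero rows, so rank(C) = 2.
Each nonzero row contributes one pivot column: 2 pivot columns.

2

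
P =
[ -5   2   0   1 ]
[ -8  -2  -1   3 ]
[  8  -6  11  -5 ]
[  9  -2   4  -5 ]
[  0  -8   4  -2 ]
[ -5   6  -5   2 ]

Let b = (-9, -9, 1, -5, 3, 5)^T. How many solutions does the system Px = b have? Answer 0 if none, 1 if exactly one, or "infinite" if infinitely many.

Row reduce the augmented matrix [P | b].
R2 ← R2 − (8/5)·R1: [0, -26/5, -1, 7/5, 27/5]
R3 ← R3 + (8/5)·R1: [0, -14/5, 11, -17/5, -67/5]
R4 ← R4 + (9/5)·R1: [0, 8/5, 4, -16/5, -106/5]
R6 ← R6 − R1: [0, 4, -5, 1, 14]
R3 ← R3 − (7/13)·R2: [0, 0, 150/13, -54/13, -212/13]
R4 ← R4 + (4/13)·R2: [0, 0, 48/13, -36/13, -254/13]
R5 ← R5 − (20/13)·R2: [0, 0, 72/13, -54/13, -69/13]
R6 ← R6 + (10/13)·R2: [0, 0, -75/13, 27/13, 236/13]
R4 ← R4 − (8/25)·R3: [0, 0, 0, -36/25, -358/25]
R5 ← R5 − (12/25)·R3: [0, 0, 0, -54/25, 63/25]
R6 ← R6 + (1/2)·R3: [0, 0, 0, 0, 10]
R5 ← R5 − (3/2)·R4: [0, 0, 0, 0, 24]
R6 ← R6 − (5/12)·R5: [0, 0, 0, 0, 0]
The echelon form has 5 nonzero rows; the last pivot sits in the augmented column, so rank(P) = 4 but rank([P|b]) = 5.
Since the ranks differ, the system is inconsistent.
It has no solutions.

0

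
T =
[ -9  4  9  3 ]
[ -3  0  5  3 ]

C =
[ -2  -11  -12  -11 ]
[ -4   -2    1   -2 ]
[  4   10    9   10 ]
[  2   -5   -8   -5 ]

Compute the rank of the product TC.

2

First compute TC:
[[ 44, 166, 169, 166],
 [ 32,  68,  57,  68]]
Now row reduce the product.
R2 ← R2 − (8/11)·R1: [0, -580/11, -725/11, -580/11]
2 nonzero rows, so rank(TC) = 2.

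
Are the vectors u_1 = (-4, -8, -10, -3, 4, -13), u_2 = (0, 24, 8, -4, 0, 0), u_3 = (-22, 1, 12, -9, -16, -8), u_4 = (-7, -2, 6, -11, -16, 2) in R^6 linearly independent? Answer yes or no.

yes

Form the matrix with these vectors as rows and row reduce.
R3 ← R3 − (11/2)·R1: [0, 45, 67, 15/2, -38, 127/2]
R4 ← R4 − (7/4)·R1: [0, 12, 47/2, -23/4, -23, 99/4]
R3 ← R3 − (15/8)·R2: [0, 0, 52, 15, -38, 127/2]
R4 ← R4 − (1/2)·R2: [0, 0, 39/2, -15/4, -23, 99/4]
R4 ← R4 − (3/8)·R3: [0, 0, 0, -75/8, -35/4, 15/16]
4 nonzero rows, so the 4 vectors span a space of dimension 4.
Since 4 = 4, the vectors are linearly independent.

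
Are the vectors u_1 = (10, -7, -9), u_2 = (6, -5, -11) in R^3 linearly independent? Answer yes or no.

Form the matrix with these vectors as rows and row reduce.
R2 ← R2 − (3/5)·R1: [0, -4/5, -28/5]
2 nonzero rows, so the 2 vectors span a space of dimension 2.
Since 2 = 2, the vectors are linearly independent.

yes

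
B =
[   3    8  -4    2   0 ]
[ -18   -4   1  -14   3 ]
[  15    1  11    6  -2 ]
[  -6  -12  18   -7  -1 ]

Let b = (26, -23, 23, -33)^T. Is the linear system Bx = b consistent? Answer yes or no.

yes

Row reduce the augmented matrix [B | b].
R2 ← R2 + (6)·R1: [0, 44, -23, -2, 3, 133]
R3 ← R3 − (5)·R1: [0, -39, 31, -4, -2, -107]
R4 ← R4 + (2)·R1: [0, 4, 10, -3, -1, 19]
R3 ← R3 + (39/44)·R2: [0, 0, 467/44, -127/22, 29/44, 479/44]
R4 ← R4 − (1/11)·R2: [0, 0, 133/11, -31/11, -14/11, 76/11]
R4 ← R4 − (532/467)·R3: [0, 0, 0, 1755/467, -945/467, -2565/467]
The echelon form has 4 nonzero rows, and every pivot lies in the first 5 columns, so rank(B) = rank([B|b]) = 4.
The system is consistent.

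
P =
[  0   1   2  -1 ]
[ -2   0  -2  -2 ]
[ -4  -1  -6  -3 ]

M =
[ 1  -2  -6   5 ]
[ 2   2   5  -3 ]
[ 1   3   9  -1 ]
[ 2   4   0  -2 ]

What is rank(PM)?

First compute PM:
[[  2,   4,  23,  -3],
 [ -8, -10,  -6,  -4],
 [-18, -24, -35,  -5]]
Now row reduce the product.
R2 ← R2 + (4)·R1: [0, 6, 86, -16]
R3 ← R3 + (9)·R1: [0, 12, 172, -32]
R3 ← R3 − (2)·R2: [0, 0, 0, 0]
2 nonzero rows, so rank(PM) = 2.

2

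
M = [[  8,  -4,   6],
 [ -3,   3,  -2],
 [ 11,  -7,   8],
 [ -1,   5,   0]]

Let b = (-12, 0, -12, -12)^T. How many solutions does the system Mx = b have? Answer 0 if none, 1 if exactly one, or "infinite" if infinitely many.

Row reduce the augmented matrix [M | b].
R2 ← R2 + (3/8)·R1: [0, 3/2, 1/4, -9/2]
R3 ← R3 − (11/8)·R1: [0, -3/2, -1/4, 9/2]
R4 ← R4 + (1/8)·R1: [0, 9/2, 3/4, -27/2]
R3 ← R3 + R2: [0, 0, 0, 0]
R4 ← R4 − (3)·R2: [0, 0, 0, 0]
The echelon form has 2 nonzero rows, and every pivot lies in the first 3 columns, so rank(M) = rank([M|b]) = 2.
The system is consistent.
rank = 2 < 3 unknowns, so there are infinitely many solutions.

infinite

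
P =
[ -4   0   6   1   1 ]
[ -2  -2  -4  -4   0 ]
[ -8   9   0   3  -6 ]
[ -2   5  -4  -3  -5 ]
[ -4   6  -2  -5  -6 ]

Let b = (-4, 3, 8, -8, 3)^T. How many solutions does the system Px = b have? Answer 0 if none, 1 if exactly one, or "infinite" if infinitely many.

0

Row reduce the augmented matrix [P | b].
R2 ← R2 − (1/2)·R1: [0, -2, -7, -9/2, -1/2, 5]
R3 ← R3 − (2)·R1: [0, 9, -12, 1, -8, 16]
R4 ← R4 − (1/2)·R1: [0, 5, -7, -7/2, -11/2, -6]
R5 ← R5 − R1: [0, 6, -8, -6, -7, 7]
R3 ← R3 + (9/2)·R2: [0, 0, -87/2, -77/4, -41/4, 77/2]
R4 ← R4 + (5/2)·R2: [0, 0, -49/2, -59/4, -27/4, 13/2]
R5 ← R5 + (3)·R2: [0, 0, -29, -39/2, -17/2, 22]
R4 ← R4 − (49/87)·R3: [0, 0, 0, -340/87, -85/87, -1321/87]
R5 ← R5 − (2/3)·R3: [0, 0, 0, -20/3, -5/3, -11/3]
R5 ← R5 − (29/17)·R4: [0, 0, 0, 0, 0, 378/17]
The echelon form has 5 nonzero rows; the last pivot sits in the augmented column, so rank(P) = 4 but rank([P|b]) = 5.
Since the ranks differ, the system is inconsistent.
It has no solutions.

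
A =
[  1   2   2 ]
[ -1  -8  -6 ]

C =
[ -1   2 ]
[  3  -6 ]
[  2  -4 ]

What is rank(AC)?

First compute AC:
[[  9, -18],
 [-35,  70]]
Now row reduce the product.
R2 ← R2 + (35/9)·R1: [0, 0]
1 nonzero row, so rank(AC) = 1.

1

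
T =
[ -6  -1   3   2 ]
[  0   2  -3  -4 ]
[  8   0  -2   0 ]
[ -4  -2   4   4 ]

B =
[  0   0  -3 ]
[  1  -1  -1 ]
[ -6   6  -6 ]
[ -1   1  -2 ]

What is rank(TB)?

First compute TB:
[[-21,  21,  -3],
 [ 24, -24,  24],
 [ 12, -12, -12],
 [-30,  30, -18]]
Now row reduce the product.
R2 ← R2 + (8/7)·R1: [0, 0, 144/7]
R3 ← R3 + (4/7)·R1: [0, 0, -96/7]
R4 ← R4 − (10/7)·R1: [0, 0, -96/7]
R3 ← R3 + (2/3)·R2: [0, 0, 0]
R4 ← R4 + (2/3)·R2: [0, 0, 0]
2 nonzero rows, so rank(TB) = 2.

2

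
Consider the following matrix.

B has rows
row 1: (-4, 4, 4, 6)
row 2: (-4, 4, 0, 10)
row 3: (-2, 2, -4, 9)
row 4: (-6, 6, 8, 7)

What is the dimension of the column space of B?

2

Row reduce to echelon form.
R2 ← R2 − R1: [0, 0, -4, 4]
R3 ← R3 − (1/2)·R1: [0, 0, -6, 6]
R4 ← R4 − (3/2)·R1: [0, 0, 2, -2]
R3 ← R3 − (3/2)·R2: [0, 0, 0, 0]
R4 ← R4 + (1/2)·R2: [0, 0, 0, 0]
Echelon form has 2 nonzero rows, so rank(B) = 2.
The column space has dimension equal to the rank: 2.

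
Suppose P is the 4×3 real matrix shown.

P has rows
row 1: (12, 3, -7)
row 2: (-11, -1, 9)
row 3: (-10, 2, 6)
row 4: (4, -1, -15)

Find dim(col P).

Row reduce to echelon form.
R2 ← R2 + (11/12)·R1: [0, 7/4, 31/12]
R3 ← R3 + (5/6)·R1: [0, 9/2, 1/6]
R4 ← R4 − (1/3)·R1: [0, -2, -38/3]
R3 ← R3 − (18/7)·R2: [0, 0, -136/21]
R4 ← R4 + (8/7)·R2: [0, 0, -68/7]
R4 ← R4 − (3/2)·R3: [0, 0, 0]
Echelon form has 3 nonzero rows, so rank(P) = 3.
The column space has dimension equal to the rank: 3.

3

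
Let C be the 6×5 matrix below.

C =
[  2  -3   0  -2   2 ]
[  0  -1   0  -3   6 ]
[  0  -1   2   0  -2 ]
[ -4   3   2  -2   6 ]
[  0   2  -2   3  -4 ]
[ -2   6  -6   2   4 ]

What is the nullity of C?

2

Row reduce to echelon form.
R4 ← R4 + (2)·R1: [0, -3, 2, -6, 10]
R6 ← R6 + R1: [0, 3, -6, 0, 6]
R3 ← R3 − R2: [0, 0, 2, 3, -8]
R4 ← R4 − (3)·R2: [0, 0, 2, 3, -8]
R5 ← R5 + (2)·R2: [0, 0, -2, -3, 8]
R6 ← R6 + (3)·R2: [0, 0, -6, -9, 24]
R4 ← R4 − R3: [0, 0, 0, 0, 0]
R5 ← R5 + R3: [0, 0, 0, 0, 0]
R6 ← R6 + (3)·R3: [0, 0, 0, 0, 0]
3 nonzero rows, so rank(C) = 3.
C has 5 columns; by rank–nullity, nullity = 5 − 3 = 2.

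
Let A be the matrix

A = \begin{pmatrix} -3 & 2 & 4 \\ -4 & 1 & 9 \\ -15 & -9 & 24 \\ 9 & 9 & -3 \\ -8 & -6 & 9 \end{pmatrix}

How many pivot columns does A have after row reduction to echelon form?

3

Row reduce to echelon form.
R2 ← R2 − (4/3)·R1: [0, -5/3, 11/3]
R3 ← R3 − (5)·R1: [0, -19, 4]
R4 ← R4 + (3)·R1: [0, 15, 9]
R5 ← R5 − (8/3)·R1: [0, -34/3, -5/3]
R3 ← R3 − (57/5)·R2: [0, 0, -189/5]
R4 ← R4 + (9)·R2: [0, 0, 42]
R5 ← R5 − (34/5)·R2: [0, 0, -133/5]
R4 ← R4 + (10/9)·R3: [0, 0, 0]
R5 ← R5 − (19/27)·R3: [0, 0, 0]
Echelon form has 3 nonzero rows, so rank(A) = 3.
Each nonzero row contributes one pivot column: 3 pivot columns.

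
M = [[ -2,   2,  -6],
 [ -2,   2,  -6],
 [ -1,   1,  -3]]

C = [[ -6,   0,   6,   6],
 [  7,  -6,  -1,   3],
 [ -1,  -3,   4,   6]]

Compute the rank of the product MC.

1

First compute MC:
[[ 32,   6, -38, -42],
 [ 32,   6, -38, -42],
 [ 16,   3, -19, -21]]
Now row reduce the product.
R2 ← R2 − R1: [0, 0, 0, 0]
R3 ← R3 − (1/2)·R1: [0, 0, 0, 0]
1 nonzero row, so rank(MC) = 1.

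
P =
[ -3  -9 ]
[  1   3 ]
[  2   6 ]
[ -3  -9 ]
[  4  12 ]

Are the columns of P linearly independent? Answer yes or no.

no

Row reduce P to echelon form.
R2 ← R2 + (1/3)·R1: [0, 0]
R3 ← R3 + (2/3)·R1: [0, 0]
R4 ← R4 − R1: [0, 0]
R5 ← R5 + (4/3)·R1: [0, 0]
1 pivot among 2 columns.
Only 1 < 2 pivot columns, so the columns are linearly dependent.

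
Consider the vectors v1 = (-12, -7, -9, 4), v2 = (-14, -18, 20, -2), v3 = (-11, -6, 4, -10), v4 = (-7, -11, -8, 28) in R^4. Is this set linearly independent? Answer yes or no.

Form the matrix with these vectors as rows and row reduce.
R2 ← R2 − (7/6)·R1: [0, -59/6, 61/2, -20/3]
R3 ← R3 − (11/12)·R1: [0, 5/12, 49/4, -41/3]
R4 ← R4 − (7/12)·R1: [0, -83/12, -11/4, 77/3]
R3 ← R3 + (5/118)·R2: [0, 0, 799/59, -823/59]
R4 ← R4 − (83/118)·R2: [0, 0, -1428/59, 1791/59]
R4 ← R4 + (84/47)·R3: [0, 0, 0, 255/47]
4 nonzero rows, so the 4 vectors span a space of dimension 4.
Since 4 = 4, the vectors are linearly independent.

yes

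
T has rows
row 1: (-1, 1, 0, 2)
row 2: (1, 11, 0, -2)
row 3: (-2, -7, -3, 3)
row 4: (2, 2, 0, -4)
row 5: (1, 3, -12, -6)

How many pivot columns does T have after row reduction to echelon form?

Row reduce to echelon form.
R2 ← R2 + R1: [0, 12, 0, 0]
R3 ← R3 − (2)·R1: [0, -9, -3, -1]
R4 ← R4 + (2)·R1: [0, 4, 0, 0]
R5 ← R5 + R1: [0, 4, -12, -4]
R3 ← R3 + (3/4)·R2: [0, 0, -3, -1]
R4 ← R4 − (1/3)·R2: [0, 0, 0, 0]
R5 ← R5 − (1/3)·R2: [0, 0, -12, -4]
R5 ← R5 − (4)·R3: [0, 0, 0, 0]
Echelon form has 3 nonzero rows, so rank(T) = 3.
Each nonzero row contributes one pivot column: 3 pivot columns.

3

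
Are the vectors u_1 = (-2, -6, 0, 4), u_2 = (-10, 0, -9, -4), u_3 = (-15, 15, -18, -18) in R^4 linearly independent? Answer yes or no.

Form the matrix with these vectors as rows and row reduce.
R2 ← R2 − (5)·R1: [0, 30, -9, -24]
R3 ← R3 − (15/2)·R1: [0, 60, -18, -48]
R3 ← R3 − (2)·R2: [0, 0, 0, 0]
2 nonzero rows, so the 3 vectors span a space of dimension 2.
Since 2 < 3, the vectors are linearly dependent.

no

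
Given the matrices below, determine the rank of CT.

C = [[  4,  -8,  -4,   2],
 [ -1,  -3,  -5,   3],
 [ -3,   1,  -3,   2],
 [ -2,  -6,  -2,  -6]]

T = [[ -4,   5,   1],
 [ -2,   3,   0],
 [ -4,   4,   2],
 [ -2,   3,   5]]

3

First compute CT:
[[ 12, -14,   6],
 [ 24, -25,   4],
 [ 18, -18,   1],
 [ 40, -54, -36]]
Now row reduce the product.
R2 ← R2 − (2)·R1: [0, 3, -8]
R3 ← R3 − (3/2)·R1: [0, 3, -8]
R4 ← R4 − (10/3)·R1: [0, -22/3, -56]
R3 ← R3 − R2: [0, 0, 0]
R4 ← R4 + (22/9)·R2: [0, 0, -680/9]
Swap R3 ↔ R4
3 nonzero rows, so rank(CT) = 3.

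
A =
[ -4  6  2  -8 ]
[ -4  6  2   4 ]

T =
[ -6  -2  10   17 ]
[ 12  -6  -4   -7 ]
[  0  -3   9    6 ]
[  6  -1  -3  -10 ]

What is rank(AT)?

2

First compute AT:
[[ 48, -26, -22, -18],
 [120, -38, -58, -138]]
Now row reduce the product.
R2 ← R2 − (5/2)·R1: [0, 27, -3, -93]
2 nonzero rows, so rank(AT) = 2.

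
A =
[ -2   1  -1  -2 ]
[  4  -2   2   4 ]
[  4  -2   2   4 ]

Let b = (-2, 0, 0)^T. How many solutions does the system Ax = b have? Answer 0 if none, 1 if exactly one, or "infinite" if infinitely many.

0

Row reduce the augmented matrix [A | b].
R2 ← R2 + (2)·R1: [0, 0, 0, 0, -4]
R3 ← R3 + (2)·R1: [0, 0, 0, 0, -4]
R3 ← R3 − R2: [0, 0, 0, 0, 0]
The echelon form has 2 nonzero rows; the last pivot sits in the augmented column, so rank(A) = 1 but rank([A|b]) = 2.
Since the ranks differ, the system is inconsistent.
It has no solutions.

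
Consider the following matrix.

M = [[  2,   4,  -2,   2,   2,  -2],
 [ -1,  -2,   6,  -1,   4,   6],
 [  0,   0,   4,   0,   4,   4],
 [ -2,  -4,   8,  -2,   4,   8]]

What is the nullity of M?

4

Row reduce to echelon form.
R2 ← R2 + (1/2)·R1: [0, 0, 5, 0, 5, 5]
R4 ← R4 + R1: [0, 0, 6, 0, 6, 6]
R3 ← R3 − (4/5)·R2: [0, 0, 0, 0, 0, 0]
R4 ← R4 − (6/5)·R2: [0, 0, 0, 0, 0, 0]
2 nonzero rows, so rank(M) = 2.
M has 6 columns; by rank–nullity, nullity = 6 − 2 = 4.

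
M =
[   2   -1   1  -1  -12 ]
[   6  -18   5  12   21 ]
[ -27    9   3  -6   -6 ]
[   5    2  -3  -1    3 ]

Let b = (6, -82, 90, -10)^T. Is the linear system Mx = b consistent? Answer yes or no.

Row reduce the augmented matrix [M | b].
R2 ← R2 − (3)·R1: [0, -15, 2, 15, 57, -100]
R3 ← R3 + (27/2)·R1: [0, -9/2, 33/2, -39/2, -168, 171]
R4 ← R4 − (5/2)·R1: [0, 9/2, -11/2, 3/2, 33, -25]
R3 ← R3 − (3/10)·R2: [0, 0, 159/10, -24, -1851/10, 201]
R4 ← R4 + (3/10)·R2: [0, 0, -49/10, 6, 501/10, -55]
R4 ← R4 + (49/159)·R3: [0, 0, 0, -74/53, -368/53, 368/53]
The echelon form has 4 nonzero rows, and every pivot lies in the first 5 columns, so rank(M) = rank([M|b]) = 4.
The system is consistent.

yes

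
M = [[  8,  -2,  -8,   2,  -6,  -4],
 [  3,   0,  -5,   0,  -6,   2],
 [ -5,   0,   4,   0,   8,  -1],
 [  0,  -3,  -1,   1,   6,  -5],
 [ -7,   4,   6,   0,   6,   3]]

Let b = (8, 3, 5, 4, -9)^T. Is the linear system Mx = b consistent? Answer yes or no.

Row reduce the augmented matrix [M | b].
R2 ← R2 − (3/8)·R1: [0, 3/4, -2, -3/4, -15/4, 7/2, 0]
R3 ← R3 + (5/8)·R1: [0, -5/4, -1, 5/4, 17/4, -7/2, 10]
R5 ← R5 + (7/8)·R1: [0, 9/4, -1, 7/4, 3/4, -1/2, -2]
R3 ← R3 + (5/3)·R2: [0, 0, -13/3, 0, -2, 7/3, 10]
R4 ← R4 + (4)·R2: [0, 0, -9, -2, -9, 9, 4]
R5 ← R5 − (3)·R2: [0, 0, 5, 4, 12, -11, -2]
R4 ← R4 − (27/13)·R3: [0, 0, 0, -2, -63/13, 54/13, -218/13]
R5 ← R5 + (15/13)·R3: [0, 0, 0, 4, 126/13, -108/13, 124/13]
R5 ← R5 + (2)·R4: [0, 0, 0, 0, 0, 0, -24]
The echelon form has 5 nonzero rows; the last pivot sits in the augmented column, so rank(M) = 4 but rank([M|b]) = 5.
Since the ranks differ, the system is inconsistent.

no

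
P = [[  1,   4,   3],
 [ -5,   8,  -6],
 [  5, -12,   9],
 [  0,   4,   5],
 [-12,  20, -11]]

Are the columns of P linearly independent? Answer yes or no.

Row reduce P to echelon form.
R2 ← R2 + (5)·R1: [0, 28, 9]
R3 ← R3 − (5)·R1: [0, -32, -6]
R5 ← R5 + (12)·R1: [0, 68, 25]
R3 ← R3 + (8/7)·R2: [0, 0, 30/7]
R4 ← R4 − (1/7)·R2: [0, 0, 26/7]
R5 ← R5 − (17/7)·R2: [0, 0, 22/7]
R4 ← R4 − (13/15)·R3: [0, 0, 0]
R5 ← R5 − (11/15)·R3: [0, 0, 0]
3 pivots among 3 columns.
Every column is a pivot column, so the columns are linearly independent.

yes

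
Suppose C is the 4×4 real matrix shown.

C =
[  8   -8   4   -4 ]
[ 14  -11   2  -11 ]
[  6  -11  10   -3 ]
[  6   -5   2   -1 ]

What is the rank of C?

Row reduce to echelon form.
R2 ← R2 − (7/4)·R1: [0, 3, -5, -4]
R3 ← R3 − (3/4)·R1: [0, -5, 7, 0]
R4 ← R4 − (3/4)·R1: [0, 1, -1, 2]
R3 ← R3 + (5/3)·R2: [0, 0, -4/3, -20/3]
R4 ← R4 − (1/3)·R2: [0, 0, 2/3, 10/3]
R4 ← R4 + (1/2)·R3: [0, 0, 0, 0]
Echelon form has 3 nonzero rows, so rank(C) = 3.

3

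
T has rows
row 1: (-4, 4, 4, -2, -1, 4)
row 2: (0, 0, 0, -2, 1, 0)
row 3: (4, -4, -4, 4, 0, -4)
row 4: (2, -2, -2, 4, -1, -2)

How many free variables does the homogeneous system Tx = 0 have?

4

Row reduce to echelon form.
R3 ← R3 + R1: [0, 0, 0, 2, -1, 0]
R4 ← R4 + (1/2)·R1: [0, 0, 0, 3, -3/2, 0]
R3 ← R3 + R2: [0, 0, 0, 0, 0, 0]
R4 ← R4 + (3/2)·R2: [0, 0, 0, 0, 0, 0]
2 nonzero rows, so rank(T) = 2.
T has 6 columns; by rank–nullity, nullity = 6 − 2 = 4.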